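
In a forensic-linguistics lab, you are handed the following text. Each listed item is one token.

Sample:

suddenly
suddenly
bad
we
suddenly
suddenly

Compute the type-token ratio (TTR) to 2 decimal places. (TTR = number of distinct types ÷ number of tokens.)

0.50

N = 6 tokens, V = 3 types.
TTR = V / N = 3 / 6 = 0.50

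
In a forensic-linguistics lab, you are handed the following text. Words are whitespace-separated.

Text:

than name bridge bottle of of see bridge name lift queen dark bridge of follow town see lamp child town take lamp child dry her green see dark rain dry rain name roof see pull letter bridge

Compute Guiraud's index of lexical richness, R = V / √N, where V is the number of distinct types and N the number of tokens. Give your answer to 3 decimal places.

N = 37, V = 21.
√N = 6.082763
R = 21 / 6.082763 = 3.452

3.452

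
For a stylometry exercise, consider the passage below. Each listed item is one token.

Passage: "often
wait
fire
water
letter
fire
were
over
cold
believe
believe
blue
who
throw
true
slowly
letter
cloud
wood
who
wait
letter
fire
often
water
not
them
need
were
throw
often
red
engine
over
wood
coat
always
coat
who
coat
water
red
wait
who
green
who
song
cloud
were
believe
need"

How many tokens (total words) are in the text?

51

Tokens: often, wait, fire, water, letter, fire, were, over, cold, believe, believe, blue, who, throw, true, slowly, letter, cloud, wood, who, wait, letter, fire, often, water, not, them, need, were, throw, often, red, engine, over, wood, coat, always, coat, who, coat, water, red, wait, who, green, who, song, cloud, were, believe, need
N = 51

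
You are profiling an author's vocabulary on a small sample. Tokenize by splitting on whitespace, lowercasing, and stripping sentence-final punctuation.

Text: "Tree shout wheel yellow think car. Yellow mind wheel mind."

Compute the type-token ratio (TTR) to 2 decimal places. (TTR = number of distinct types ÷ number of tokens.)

0.70

N = 10 tokens, V = 7 types.
TTR = V / N = 7 / 10 = 0.70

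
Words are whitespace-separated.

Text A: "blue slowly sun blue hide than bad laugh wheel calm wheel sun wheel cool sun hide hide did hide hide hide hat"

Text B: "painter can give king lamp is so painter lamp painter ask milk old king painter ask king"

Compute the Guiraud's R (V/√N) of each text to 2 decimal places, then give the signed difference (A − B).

A: V=12, N=22, R=2.56
B: V=10, N=17, R=2.43
Difference = 2.56 − 2.43 = 0.13

0.13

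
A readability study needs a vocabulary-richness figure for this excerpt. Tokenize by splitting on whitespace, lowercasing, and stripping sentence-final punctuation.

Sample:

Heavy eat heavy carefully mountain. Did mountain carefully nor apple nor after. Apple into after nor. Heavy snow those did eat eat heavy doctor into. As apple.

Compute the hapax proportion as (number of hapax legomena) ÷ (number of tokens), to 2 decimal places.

0.15

Frequencies: heavy:4, eat:3, nor:3, apple:3, carefully:2, mountain:2, did:2, after:2, into:2, snow:1, those:1, doctor:1, as:1
Hapax count = 4; token count = 27.
Ratio = 4 / 27 = 0.15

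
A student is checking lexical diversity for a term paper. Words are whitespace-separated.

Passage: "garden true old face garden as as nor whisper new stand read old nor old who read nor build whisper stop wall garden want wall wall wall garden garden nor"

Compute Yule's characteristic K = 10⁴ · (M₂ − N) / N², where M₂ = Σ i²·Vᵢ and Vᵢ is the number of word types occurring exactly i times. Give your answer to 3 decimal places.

Frequencies: garden:5, nor:4, wall:4, old:3, as:2, whisper:2, read:2, true:1, face:1, new:1, stand:1, who:1, build:1, stop:1, want:1
N = 30. Frequency spectrum: V_1=8, V_2=3, V_3=1, V_4=2, V_5=1
M₂ = 1²·8 + 2²·3 + 3²·1 + 4²·2 + 5²·1 = 86
K = 10000 × (86 − 30) / 30² = 622.222

622.222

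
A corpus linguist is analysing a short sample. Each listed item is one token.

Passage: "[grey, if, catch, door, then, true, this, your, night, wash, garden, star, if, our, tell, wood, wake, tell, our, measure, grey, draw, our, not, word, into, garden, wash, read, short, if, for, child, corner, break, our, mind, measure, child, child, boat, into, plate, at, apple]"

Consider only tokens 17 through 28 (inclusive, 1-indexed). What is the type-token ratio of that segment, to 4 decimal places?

0.9167

Segment tokens 17–28: wake, tell, our, measure, grey, draw, our, not, word, into, garden, wash
Segment N = 12, segment V = 11.
TTR = 11 / 12 = 0.9167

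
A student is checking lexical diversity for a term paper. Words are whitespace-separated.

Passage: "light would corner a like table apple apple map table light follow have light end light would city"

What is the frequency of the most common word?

Frequencies: light:4, would:2, table:2, apple:2, corner:1, a:1, like:1, map:1, follow:1, have:1, end:1, city:1
Most common: 'light' with frequency 4.

4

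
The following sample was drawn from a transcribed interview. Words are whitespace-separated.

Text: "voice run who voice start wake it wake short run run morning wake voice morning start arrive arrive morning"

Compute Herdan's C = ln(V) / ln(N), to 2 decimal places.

0.75

N = 19, V = 9.
ln(V) = 2.197225, ln(N) = 2.944439
C = 2.197225 / 2.944439 = 0.75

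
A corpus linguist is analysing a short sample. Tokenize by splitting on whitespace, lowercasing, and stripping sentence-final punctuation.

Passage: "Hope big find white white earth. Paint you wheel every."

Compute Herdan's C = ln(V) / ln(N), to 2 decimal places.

0.95

N = 10, V = 9.
ln(V) = 2.197225, ln(N) = 2.302585
C = 2.197225 / 2.302585 = 0.95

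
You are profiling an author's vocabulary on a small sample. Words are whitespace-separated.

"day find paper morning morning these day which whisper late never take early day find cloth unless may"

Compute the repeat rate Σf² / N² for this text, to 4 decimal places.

Frequencies: day:3, find:2, morning:2, paper:1, these:1, which:1, whisper:1, late:1, never:1, take:1, early:1, cloth:1, unless:1, may:1
Σf² = 28; N² = 324
Repeat rate = 28 / 324 = 0.0864

0.0864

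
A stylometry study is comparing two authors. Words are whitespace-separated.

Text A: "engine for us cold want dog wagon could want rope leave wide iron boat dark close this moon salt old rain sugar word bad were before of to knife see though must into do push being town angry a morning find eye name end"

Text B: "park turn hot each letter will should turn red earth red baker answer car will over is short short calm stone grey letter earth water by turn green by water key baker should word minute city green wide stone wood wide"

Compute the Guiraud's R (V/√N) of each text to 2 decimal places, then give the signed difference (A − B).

2.26

A: V=43, N=44, R=6.48
B: V=27, N=41, R=4.22
Difference = 6.48 − 4.22 = 2.26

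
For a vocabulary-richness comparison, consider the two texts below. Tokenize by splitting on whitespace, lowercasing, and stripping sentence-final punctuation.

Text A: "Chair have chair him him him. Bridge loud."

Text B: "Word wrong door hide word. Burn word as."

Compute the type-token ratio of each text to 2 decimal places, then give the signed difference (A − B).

TTR(A) = 5/8 = 0.63
TTR(B) = 6/8 = 0.75
Difference = 0.63 − 0.75 = -0.12

-0.12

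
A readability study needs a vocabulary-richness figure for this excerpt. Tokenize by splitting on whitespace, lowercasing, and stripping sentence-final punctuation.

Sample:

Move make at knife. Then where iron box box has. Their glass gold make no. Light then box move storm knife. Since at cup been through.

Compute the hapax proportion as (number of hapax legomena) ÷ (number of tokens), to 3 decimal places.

0.500

Frequencies: box:3, move:2, make:2, at:2, knife:2, then:2, where:1, iron:1, has:1, their:1, glass:1, gold:1, no:1, light:1, storm:1, since:1, cup:1, been:1, through:1
Hapax count = 13; token count = 26.
Ratio = 13 / 26 = 0.500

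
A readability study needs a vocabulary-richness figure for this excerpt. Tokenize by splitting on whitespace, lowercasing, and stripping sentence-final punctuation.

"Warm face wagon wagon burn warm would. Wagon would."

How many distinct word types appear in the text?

5

Distinct types: {burn, face, wagon, warm, would}
V = 5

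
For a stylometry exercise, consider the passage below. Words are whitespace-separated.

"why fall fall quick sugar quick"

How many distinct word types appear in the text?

Distinct types: {fall, quick, sugar, why}
V = 4

4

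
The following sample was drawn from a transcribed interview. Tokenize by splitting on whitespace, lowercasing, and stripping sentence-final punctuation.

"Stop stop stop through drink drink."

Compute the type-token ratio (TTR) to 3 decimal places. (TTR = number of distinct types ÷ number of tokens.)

N = 6 tokens, V = 3 types.
TTR = V / N = 3 / 6 = 0.500

0.500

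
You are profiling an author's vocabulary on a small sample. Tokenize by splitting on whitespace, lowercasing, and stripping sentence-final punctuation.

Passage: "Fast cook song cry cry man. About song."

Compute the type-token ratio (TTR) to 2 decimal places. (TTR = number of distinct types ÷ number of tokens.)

N = 8 tokens, V = 6 types.
TTR = V / N = 6 / 8 = 0.75

0.75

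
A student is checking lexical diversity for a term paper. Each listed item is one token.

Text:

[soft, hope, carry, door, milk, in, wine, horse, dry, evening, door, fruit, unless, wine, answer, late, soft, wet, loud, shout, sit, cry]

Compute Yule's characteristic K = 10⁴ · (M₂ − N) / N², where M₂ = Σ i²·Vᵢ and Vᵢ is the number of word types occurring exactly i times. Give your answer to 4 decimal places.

123.9669

Frequencies: soft:2, door:2, wine:2, hope:1, carry:1, milk:1, in:1, horse:1, dry:1, evening:1, fruit:1, unless:1, answer:1, late:1, wet:1, loud:1, shout:1, sit:1, cry:1
N = 22. Frequency spectrum: V_1=16, V_2=3
M₂ = 1²·16 + 2²·3 = 28
K = 10000 × (28 − 22) / 22² = 123.9669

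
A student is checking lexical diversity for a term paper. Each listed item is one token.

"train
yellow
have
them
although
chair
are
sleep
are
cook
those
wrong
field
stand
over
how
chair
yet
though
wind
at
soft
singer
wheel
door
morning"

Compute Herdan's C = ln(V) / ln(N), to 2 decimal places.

N = 26, V = 24.
ln(V) = 3.178054, ln(N) = 3.258097
C = 3.178054 / 3.258097 = 0.98

0.98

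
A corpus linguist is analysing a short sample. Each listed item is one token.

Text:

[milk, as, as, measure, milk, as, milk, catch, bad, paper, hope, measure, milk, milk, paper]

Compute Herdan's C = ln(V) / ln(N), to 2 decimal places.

N = 15, V = 7.
ln(V) = 1.945910, ln(N) = 2.708050
C = 1.945910 / 2.708050 = 0.72

0.72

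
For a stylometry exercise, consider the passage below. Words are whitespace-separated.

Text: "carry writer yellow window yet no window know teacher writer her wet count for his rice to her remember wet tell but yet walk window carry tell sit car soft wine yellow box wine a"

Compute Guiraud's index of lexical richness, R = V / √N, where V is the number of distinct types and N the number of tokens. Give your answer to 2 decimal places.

4.23

N = 35, V = 25.
√N = 5.916080
R = 25 / 5.916080 = 4.23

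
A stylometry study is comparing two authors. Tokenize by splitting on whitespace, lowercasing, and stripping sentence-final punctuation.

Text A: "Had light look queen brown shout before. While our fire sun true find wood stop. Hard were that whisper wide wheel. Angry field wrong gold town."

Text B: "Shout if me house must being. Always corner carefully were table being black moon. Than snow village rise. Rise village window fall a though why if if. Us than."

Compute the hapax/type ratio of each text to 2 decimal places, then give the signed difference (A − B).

0.22

A: hapax=26, V=26, ratio=1.00
B: hapax=18, V=23, ratio=0.78
Difference = 1.00 − 0.78 = 0.22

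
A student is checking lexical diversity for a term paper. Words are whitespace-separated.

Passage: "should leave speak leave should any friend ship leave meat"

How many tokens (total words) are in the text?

Tokens: should, leave, speak, leave, should, any, friend, ship, leave, meat
N = 10

10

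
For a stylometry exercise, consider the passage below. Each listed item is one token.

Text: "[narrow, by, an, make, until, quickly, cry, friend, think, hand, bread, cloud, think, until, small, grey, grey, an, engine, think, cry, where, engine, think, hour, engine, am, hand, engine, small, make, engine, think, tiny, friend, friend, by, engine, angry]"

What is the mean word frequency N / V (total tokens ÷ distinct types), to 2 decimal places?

N = 39 tokens, V = 20 types.
Mean frequency = N / V = 39 / 20 = 1.95

1.95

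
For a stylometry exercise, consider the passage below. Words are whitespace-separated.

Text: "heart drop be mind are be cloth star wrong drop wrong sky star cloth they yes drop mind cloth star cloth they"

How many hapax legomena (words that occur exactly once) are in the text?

4

Frequencies: cloth:4, drop:3, star:3, be:2, mind:2, wrong:2, they:2, heart:1, are:1, sky:1, yes:1
Hapax (freq=1): are, heart, sky, yes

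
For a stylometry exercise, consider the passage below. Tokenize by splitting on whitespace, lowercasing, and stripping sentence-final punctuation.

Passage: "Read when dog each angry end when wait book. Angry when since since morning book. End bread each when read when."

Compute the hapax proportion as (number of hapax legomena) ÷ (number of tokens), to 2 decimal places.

Frequencies: when:5, read:2, each:2, angry:2, end:2, book:2, since:2, dog:1, wait:1, morning:1, bread:1
Hapax count = 4; token count = 21.
Ratio = 4 / 21 = 0.19

0.19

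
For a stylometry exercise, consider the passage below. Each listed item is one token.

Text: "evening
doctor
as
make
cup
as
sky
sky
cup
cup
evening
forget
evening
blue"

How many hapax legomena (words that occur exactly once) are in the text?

Frequencies: evening:3, cup:3, as:2, sky:2, doctor:1, make:1, forget:1, blue:1
Hapax (freq=1): blue, doctor, forget, make

4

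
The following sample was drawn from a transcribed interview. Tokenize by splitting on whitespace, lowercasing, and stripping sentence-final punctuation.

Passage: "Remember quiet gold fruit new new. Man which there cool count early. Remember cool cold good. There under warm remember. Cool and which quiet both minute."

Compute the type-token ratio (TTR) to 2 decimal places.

0.69

N = 26 tokens, V = 18 types.
TTR = V / N = 18 / 26 = 0.69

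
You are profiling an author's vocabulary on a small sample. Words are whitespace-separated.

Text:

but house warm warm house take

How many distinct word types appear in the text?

Distinct types: {but, house, take, warm}
V = 4

4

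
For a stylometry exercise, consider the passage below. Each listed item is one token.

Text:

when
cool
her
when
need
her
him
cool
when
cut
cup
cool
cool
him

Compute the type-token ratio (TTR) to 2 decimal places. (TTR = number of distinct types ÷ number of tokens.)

0.50

N = 14 tokens, V = 7 types.
TTR = V / N = 7 / 14 = 0.50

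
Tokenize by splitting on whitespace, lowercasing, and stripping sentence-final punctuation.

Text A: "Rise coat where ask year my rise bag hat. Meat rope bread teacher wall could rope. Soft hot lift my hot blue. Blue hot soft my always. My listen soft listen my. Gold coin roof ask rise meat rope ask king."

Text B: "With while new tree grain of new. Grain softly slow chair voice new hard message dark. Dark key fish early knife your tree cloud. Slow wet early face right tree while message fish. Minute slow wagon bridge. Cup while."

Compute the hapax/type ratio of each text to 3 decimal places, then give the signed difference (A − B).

-0.029

A: hapax=15, V=24, ratio=0.625
B: hapax=17, V=26, ratio=0.654
Difference = 0.625 − 0.654 = -0.029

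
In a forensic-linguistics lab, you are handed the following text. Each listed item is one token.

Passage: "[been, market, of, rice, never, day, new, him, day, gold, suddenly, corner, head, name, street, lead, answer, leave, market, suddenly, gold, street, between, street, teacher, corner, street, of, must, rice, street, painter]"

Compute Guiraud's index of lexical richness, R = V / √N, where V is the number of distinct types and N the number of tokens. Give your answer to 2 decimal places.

3.71

N = 32, V = 21.
√N = 5.656854
R = 21 / 5.656854 = 3.71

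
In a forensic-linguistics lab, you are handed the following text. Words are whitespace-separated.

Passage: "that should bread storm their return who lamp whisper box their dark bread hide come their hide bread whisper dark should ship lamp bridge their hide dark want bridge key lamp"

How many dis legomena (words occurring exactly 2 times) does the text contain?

Frequencies: their:4, bread:3, lamp:3, dark:3, hide:3, should:2, whisper:2, bridge:2, that:1, storm:1, return:1, who:1, box:1, come:1, ship:1, want:1, key:1
Words with frequency 2: bridge, should, whisper

3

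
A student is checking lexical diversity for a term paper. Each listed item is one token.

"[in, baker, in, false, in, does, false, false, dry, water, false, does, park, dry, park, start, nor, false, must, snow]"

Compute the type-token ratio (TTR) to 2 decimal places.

N = 20 tokens, V = 11 types.
TTR = V / N = 11 / 20 = 0.55

0.55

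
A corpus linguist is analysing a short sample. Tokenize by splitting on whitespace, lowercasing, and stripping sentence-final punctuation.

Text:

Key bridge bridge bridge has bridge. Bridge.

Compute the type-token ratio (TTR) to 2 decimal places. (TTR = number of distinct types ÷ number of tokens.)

N = 7 tokens, V = 3 types.
TTR = V / N = 3 / 7 = 0.43

0.43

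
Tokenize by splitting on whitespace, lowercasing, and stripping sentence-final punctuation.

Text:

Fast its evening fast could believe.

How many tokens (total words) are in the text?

6

Tokens: fast, its, evening, fast, could, believe
N = 6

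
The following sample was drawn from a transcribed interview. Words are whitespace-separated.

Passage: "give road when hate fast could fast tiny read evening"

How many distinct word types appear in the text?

9

Distinct types: {could, evening, fast, give, hate, read, road, tiny, when}
V = 9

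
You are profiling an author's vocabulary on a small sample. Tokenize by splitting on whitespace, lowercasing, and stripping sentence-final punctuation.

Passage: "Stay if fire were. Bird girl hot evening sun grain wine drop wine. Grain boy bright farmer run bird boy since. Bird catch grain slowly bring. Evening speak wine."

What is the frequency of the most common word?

3

Frequencies: bird:3, grain:3, wine:3, evening:2, boy:2, stay:1, if:1, fire:1, were:1, girl:1, hot:1, sun:1, drop:1, bright:1, farmer:1, run:1, since:1, catch:1, slowly:1, bring:1, … (1 more, each freq 1)
Most common: 'bird' with frequency 3.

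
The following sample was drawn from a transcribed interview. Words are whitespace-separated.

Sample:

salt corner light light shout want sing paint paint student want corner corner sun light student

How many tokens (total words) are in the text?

16

Tokens: salt, corner, light, light, shout, want, sing, paint, paint, student, want, corner, corner, sun, light, student
N = 16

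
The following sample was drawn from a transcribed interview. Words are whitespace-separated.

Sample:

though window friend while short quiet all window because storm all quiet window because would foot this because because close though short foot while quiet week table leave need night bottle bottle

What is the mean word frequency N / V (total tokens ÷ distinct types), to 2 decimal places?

N = 32 tokens, V = 19 types.
Mean frequency = N / V = 32 / 19 = 1.68

1.68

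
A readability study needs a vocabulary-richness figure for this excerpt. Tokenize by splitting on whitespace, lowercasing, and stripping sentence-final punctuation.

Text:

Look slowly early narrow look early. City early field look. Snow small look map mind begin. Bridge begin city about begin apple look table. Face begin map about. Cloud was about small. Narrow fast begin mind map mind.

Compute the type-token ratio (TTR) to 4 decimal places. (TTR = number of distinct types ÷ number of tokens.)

N = 38 tokens, V = 19 types.
TTR = V / N = 19 / 38 = 0.5000

0.5000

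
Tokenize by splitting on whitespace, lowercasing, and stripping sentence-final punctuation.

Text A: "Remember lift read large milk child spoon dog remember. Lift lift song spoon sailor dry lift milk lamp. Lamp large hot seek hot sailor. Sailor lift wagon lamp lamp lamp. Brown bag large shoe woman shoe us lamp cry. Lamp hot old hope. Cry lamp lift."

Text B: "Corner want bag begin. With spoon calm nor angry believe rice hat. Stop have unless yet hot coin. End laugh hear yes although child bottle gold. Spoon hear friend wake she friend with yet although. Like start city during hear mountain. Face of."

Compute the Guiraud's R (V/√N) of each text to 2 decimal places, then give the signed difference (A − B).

A: V=23, N=46, R=3.39
B: V=36, N=43, R=5.49
Difference = 3.39 − 5.49 = -2.10

-2.10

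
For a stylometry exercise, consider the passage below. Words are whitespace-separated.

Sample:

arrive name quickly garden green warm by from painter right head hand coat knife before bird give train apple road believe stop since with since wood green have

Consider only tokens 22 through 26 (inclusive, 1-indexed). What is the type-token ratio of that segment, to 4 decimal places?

0.8000

Segment tokens 22–26: stop, since, with, since, wood
Segment N = 5, segment V = 4.
TTR = 4 / 5 = 0.8000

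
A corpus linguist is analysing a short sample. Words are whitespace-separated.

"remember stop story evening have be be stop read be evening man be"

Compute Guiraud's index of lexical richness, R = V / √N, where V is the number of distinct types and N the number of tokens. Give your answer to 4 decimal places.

N = 13, V = 8.
√N = 3.605551
R = 8 / 3.605551 = 2.2188

2.2188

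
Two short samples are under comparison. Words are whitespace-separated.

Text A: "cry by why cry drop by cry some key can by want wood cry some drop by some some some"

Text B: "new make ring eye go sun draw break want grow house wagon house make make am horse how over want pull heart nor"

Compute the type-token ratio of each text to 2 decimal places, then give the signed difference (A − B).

TTR(A) = 9/20 = 0.45
TTR(B) = 19/23 = 0.83
Difference = 0.45 − 0.83 = -0.38

-0.38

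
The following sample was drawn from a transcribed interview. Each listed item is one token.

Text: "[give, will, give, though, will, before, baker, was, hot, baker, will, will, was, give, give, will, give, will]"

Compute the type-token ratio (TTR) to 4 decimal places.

N = 18 tokens, V = 7 types.
TTR = V / N = 7 / 18 = 0.3889

0.3889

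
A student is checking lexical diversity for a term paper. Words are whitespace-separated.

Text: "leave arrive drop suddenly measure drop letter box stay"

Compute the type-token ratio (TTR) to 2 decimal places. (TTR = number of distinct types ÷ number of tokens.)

N = 9 tokens, V = 8 types.
TTR = V / N = 8 / 9 = 0.89

0.89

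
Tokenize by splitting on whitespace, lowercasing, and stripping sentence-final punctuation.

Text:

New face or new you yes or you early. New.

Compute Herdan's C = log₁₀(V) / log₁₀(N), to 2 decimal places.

N = 10, V = 6.
log₁₀(V) = 0.778151, log₁₀(N) = 1.000000
C = 0.778151 / 1.000000 = 0.78

0.78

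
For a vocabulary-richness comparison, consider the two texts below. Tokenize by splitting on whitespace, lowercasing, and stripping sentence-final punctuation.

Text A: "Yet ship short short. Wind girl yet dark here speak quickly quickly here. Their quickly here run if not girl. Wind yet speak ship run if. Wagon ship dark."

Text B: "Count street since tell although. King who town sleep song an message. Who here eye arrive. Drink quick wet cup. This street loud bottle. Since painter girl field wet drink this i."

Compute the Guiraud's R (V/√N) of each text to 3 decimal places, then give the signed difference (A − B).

A: V=14, N=29, R=2.600
B: V=26, N=32, R=4.596
Difference = 2.600 − 4.596 = -1.996

-1.996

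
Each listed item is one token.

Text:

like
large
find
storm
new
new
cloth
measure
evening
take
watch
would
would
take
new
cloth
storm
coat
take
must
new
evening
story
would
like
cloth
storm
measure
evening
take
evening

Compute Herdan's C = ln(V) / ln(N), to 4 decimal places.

0.7685

N = 31, V = 14.
ln(V) = 2.639057, ln(N) = 3.433987
C = 2.639057 / 3.433987 = 0.7685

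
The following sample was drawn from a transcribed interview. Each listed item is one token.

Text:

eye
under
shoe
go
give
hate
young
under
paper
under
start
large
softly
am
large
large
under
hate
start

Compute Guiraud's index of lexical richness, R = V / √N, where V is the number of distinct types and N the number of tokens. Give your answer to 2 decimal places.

2.75

N = 19, V = 12.
√N = 4.358899
R = 12 / 4.358899 = 2.75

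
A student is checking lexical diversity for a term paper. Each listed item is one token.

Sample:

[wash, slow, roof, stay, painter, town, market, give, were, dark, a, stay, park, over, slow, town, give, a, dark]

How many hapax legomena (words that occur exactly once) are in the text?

Frequencies: slow:2, stay:2, town:2, give:2, dark:2, a:2, wash:1, roof:1, painter:1, market:1, were:1, park:1, over:1
Hapax (freq=1): market, over, painter, park, roof, wash, were

7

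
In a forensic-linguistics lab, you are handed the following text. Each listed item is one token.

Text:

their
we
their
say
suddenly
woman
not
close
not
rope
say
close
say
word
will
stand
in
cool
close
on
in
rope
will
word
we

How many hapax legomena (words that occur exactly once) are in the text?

5

Frequencies: say:3, close:3, their:2, we:2, not:2, rope:2, word:2, will:2, in:2, suddenly:1, woman:1, stand:1, cool:1, on:1
Hapax (freq=1): cool, on, stand, suddenly, woman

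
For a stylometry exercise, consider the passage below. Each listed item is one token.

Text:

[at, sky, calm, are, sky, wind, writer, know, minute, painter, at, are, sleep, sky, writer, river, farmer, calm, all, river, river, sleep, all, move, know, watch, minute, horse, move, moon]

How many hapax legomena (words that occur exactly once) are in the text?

Frequencies: sky:3, river:3, at:2, calm:2, are:2, writer:2, know:2, minute:2, sleep:2, all:2, move:2, wind:1, painter:1, farmer:1, watch:1, horse:1, moon:1
Hapax (freq=1): farmer, horse, moon, painter, watch, wind

6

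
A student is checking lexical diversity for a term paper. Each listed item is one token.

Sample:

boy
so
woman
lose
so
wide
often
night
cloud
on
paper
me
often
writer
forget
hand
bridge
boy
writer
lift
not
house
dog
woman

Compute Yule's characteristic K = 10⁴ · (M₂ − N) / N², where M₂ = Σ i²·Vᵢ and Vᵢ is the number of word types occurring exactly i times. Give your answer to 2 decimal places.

173.61

Frequencies: boy:2, so:2, woman:2, often:2, writer:2, lose:1, wide:1, night:1, cloud:1, on:1, paper:1, me:1, forget:1, hand:1, bridge:1, lift:1, not:1, house:1, dog:1
N = 24. Frequency spectrum: V_1=14, V_2=5
M₂ = 1²·14 + 2²·5 = 34
K = 10000 × (34 − 24) / 24² = 173.61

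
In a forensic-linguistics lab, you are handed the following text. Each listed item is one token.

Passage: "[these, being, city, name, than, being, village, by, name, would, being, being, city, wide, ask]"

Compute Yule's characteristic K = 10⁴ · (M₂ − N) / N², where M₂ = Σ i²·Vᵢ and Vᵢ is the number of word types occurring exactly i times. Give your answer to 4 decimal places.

711.1111

Frequencies: being:4, city:2, name:2, these:1, than:1, village:1, by:1, would:1, wide:1, ask:1
N = 15. Frequency spectrum: V_1=7, V_2=2, V_4=1
M₂ = 1²·7 + 2²·2 + 4²·1 = 31
K = 10000 × (31 − 15) / 15² = 711.1111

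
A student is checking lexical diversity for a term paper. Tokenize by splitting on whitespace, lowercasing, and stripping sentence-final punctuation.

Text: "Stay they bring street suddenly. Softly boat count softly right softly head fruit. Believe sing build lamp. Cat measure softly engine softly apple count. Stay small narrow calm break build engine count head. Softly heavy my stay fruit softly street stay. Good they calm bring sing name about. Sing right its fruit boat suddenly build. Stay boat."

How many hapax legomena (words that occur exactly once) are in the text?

Frequencies: softly:7, stay:5, boat:3, count:3, fruit:3, sing:3, build:3, they:2, bring:2, street:2, suddenly:2, right:2, head:2, engine:2, calm:2, believe:1, lamp:1, cat:1, measure:1, apple:1, … (9 more, each freq 1)
Hapax (freq=1): about, apple, believe, break, cat, good, heavy, its, lamp, measure, my, name, narrow, small

14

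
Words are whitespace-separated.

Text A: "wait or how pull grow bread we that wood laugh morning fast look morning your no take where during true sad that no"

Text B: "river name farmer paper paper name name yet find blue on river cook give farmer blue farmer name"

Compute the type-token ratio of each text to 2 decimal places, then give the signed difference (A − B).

0.31

TTR(A) = 20/23 = 0.87
TTR(B) = 10/18 = 0.56
Difference = 0.87 − 0.56 = 0.31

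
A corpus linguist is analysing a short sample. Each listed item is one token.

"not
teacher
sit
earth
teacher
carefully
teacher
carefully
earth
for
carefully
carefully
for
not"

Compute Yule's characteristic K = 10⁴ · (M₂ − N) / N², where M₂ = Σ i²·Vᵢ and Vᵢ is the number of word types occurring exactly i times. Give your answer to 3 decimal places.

Frequencies: carefully:4, teacher:3, not:2, earth:2, for:2, sit:1
N = 14. Frequency spectrum: V_1=1, V_2=3, V_3=1, V_4=1
M₂ = 1²·1 + 2²·3 + 3²·1 + 4²·1 = 38
K = 10000 × (38 − 14) / 14² = 1224.490

1224.490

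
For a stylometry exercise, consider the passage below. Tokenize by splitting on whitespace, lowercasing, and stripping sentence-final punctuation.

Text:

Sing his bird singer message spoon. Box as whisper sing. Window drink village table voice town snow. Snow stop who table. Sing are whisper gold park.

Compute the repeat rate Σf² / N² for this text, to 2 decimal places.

Frequencies: sing:3, whisper:2, table:2, snow:2, his:1, bird:1, singer:1, message:1, spoon:1, box:1, as:1, window:1, drink:1, village:1, voice:1, town:1, stop:1, who:1, are:1, gold:1, … (1 more, each freq 1)
Σf² = 38; N² = 676
Repeat rate = 38 / 676 = 0.06

0.06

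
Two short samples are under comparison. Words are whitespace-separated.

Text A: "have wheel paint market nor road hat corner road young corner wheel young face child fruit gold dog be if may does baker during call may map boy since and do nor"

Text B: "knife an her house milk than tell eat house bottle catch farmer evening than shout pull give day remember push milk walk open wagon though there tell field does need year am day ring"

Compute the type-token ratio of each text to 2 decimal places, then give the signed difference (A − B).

TTR(A) = 26/32 = 0.81
TTR(B) = 29/34 = 0.85
Difference = 0.81 − 0.85 = -0.04

-0.04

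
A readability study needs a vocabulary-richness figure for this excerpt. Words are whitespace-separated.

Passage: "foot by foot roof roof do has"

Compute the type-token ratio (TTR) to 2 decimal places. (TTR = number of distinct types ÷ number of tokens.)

N = 7 tokens, V = 5 types.
TTR = V / N = 5 / 7 = 0.71

0.71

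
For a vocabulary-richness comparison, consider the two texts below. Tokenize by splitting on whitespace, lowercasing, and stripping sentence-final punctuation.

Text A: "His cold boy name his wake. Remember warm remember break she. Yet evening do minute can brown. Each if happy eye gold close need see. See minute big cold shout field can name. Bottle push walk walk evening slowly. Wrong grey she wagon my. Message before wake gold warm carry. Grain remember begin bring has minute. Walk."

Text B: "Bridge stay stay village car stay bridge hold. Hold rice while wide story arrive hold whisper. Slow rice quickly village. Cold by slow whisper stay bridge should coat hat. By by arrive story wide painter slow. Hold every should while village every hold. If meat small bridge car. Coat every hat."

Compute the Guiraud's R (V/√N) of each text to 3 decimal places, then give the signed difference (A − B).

2.210

A: V=41, N=57, R=5.431
B: V=23, N=51, R=3.221
Difference = 5.431 − 3.221 = 2.210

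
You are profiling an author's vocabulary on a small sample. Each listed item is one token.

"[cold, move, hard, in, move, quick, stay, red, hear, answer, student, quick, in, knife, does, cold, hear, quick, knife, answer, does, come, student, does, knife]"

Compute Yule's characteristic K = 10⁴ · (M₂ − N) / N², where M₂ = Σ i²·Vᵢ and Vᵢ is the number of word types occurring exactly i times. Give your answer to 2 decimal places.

480.00

Frequencies: quick:3, knife:3, does:3, cold:2, move:2, in:2, hear:2, answer:2, student:2, hard:1, stay:1, red:1, come:1
N = 25. Frequency spectrum: V_1=4, V_2=6, V_3=3
M₂ = 1²·4 + 2²·6 + 3²·3 = 55
K = 10000 × (55 − 25) / 25² = 480.00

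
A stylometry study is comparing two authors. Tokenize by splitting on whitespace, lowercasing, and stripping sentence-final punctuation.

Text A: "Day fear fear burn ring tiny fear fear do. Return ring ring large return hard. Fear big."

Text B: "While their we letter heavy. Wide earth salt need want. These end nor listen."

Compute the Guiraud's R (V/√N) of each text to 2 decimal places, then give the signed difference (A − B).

A: V=10, N=17, R=2.43
B: V=14, N=14, R=3.74
Difference = 2.43 − 3.74 = -1.31

-1.31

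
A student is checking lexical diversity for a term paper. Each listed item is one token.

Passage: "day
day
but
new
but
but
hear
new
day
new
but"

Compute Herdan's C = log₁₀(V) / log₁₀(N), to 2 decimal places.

N = 11, V = 4.
log₁₀(V) = 0.602060, log₁₀(N) = 1.041393
C = 0.602060 / 1.041393 = 0.58

0.58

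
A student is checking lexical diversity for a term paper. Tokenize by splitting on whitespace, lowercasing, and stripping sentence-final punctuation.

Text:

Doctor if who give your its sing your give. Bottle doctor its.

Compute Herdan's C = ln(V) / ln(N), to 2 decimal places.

N = 12, V = 8.
ln(V) = 2.079442, ln(N) = 2.484907
C = 2.079442 / 2.484907 = 0.84

0.84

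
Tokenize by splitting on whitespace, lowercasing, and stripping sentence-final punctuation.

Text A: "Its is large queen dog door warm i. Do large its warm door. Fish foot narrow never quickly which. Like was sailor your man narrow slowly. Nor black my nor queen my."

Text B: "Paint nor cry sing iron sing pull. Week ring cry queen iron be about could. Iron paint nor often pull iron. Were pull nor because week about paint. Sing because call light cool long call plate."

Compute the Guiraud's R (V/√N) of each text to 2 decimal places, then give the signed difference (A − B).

A: V=24, N=32, R=4.24
B: V=20, N=36, R=3.33
Difference = 4.24 − 3.33 = 0.91

0.91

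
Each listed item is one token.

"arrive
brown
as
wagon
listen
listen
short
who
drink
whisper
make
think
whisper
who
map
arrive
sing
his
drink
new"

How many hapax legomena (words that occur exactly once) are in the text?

10

Frequencies: arrive:2, listen:2, who:2, drink:2, whisper:2, brown:1, as:1, wagon:1, short:1, make:1, think:1, map:1, sing:1, his:1, new:1
Hapax (freq=1): as, brown, his, make, map, new, short, sing, think, wagon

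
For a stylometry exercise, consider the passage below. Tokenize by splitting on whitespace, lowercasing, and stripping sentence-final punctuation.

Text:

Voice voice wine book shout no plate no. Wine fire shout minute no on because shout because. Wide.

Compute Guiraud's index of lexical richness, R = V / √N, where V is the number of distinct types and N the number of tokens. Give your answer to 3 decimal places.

2.593

N = 18, V = 11.
√N = 4.242641
R = 11 / 4.242641 = 2.593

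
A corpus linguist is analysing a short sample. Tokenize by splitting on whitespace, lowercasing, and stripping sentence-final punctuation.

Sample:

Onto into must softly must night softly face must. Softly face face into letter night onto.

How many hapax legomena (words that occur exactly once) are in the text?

Frequencies: must:3, softly:3, face:3, onto:2, into:2, night:2, letter:1
Hapax (freq=1): letter

1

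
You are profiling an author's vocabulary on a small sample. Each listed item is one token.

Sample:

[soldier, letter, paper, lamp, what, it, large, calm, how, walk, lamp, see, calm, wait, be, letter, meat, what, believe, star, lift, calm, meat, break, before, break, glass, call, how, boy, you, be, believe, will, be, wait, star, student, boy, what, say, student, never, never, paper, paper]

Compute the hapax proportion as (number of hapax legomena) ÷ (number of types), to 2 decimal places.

0.44

Frequencies: paper:3, what:3, calm:3, be:3, letter:2, lamp:2, how:2, wait:2, meat:2, believe:2, star:2, break:2, boy:2, student:2, never:2, soldier:1, it:1, large:1, walk:1, see:1, … (7 more, each freq 1)
Hapax count = 12; type count = 27.
Ratio = 12 / 27 = 0.44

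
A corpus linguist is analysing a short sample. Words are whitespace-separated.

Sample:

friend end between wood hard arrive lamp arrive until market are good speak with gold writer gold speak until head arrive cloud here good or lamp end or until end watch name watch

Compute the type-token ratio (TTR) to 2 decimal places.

0.64

N = 33 tokens, V = 21 types.
TTR = V / N = 21 / 33 = 0.64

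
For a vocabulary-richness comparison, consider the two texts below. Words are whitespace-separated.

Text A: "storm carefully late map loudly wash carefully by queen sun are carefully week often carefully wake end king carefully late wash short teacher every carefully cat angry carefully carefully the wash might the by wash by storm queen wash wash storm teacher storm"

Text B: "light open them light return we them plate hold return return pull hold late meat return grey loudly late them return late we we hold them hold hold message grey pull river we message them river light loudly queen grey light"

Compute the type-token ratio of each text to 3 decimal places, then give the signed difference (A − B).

TTR(A) = 22/43 = 0.512
TTR(B) = 15/41 = 0.366
Difference = 0.512 − 0.366 = 0.146

0.146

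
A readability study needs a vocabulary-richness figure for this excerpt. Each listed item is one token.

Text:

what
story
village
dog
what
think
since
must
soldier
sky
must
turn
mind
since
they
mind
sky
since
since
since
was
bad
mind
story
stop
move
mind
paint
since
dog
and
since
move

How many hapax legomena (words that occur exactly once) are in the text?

10

Frequencies: since:7, mind:4, what:2, story:2, dog:2, must:2, sky:2, move:2, village:1, think:1, soldier:1, turn:1, they:1, was:1, bad:1, stop:1, paint:1, and:1
Hapax (freq=1): and, bad, paint, soldier, stop, they, think, turn, village, was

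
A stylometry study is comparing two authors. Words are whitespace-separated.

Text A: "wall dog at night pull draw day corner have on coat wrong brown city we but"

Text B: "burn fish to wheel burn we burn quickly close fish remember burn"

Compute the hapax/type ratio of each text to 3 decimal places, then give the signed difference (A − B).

0.250

A: hapax=16, V=16, ratio=1.000
B: hapax=6, V=8, ratio=0.750
Difference = 1.000 − 0.750 = 0.250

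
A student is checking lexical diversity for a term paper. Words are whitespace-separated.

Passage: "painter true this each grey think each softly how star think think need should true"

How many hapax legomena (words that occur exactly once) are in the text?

Frequencies: think:3, true:2, each:2, painter:1, this:1, grey:1, softly:1, how:1, star:1, need:1, should:1
Hapax (freq=1): grey, how, need, painter, should, softly, star, this

8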